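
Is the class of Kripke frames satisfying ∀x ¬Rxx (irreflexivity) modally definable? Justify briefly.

Any modally definable frame class is closed under surjective bounded morphisms.
The 3-cycle (worlds 0,1,2 with 0→1→2→0) is irreflexive, and the map sending every world to a single reflexive point • is a surjective bounded morphism (forth: every edge maps to (•,•); back: every world has a successor). So any modal formula valid on the 3-cycle is also valid on the reflexive point, which is not irreflexive.
Hence irreflexivity is not modally definable.

Not definable by any modal formula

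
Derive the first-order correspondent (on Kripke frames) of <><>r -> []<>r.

This is a Sahlqvist (Geach-type) schema ◇^2□^0r → □^1◇^1r.
Minimal-valuation argument: fix x; take any y with xR^2y and any z with xR^1z. Set V(r) to the set of worlds R-reachable from y in exactly 0 steps. Then □^0r holds at y, so the antecedent holds at x; validity forces ◇^1r at z, giving a w with zR^1w and yR^0w.
First-order correspondent: forall x forall y forall z ((x R^2 y & xRz) -> exists w (y = w & zRw)).

forall x forall y forall z ((x R^2 y & xRz) -> exists w (y = w & zRw))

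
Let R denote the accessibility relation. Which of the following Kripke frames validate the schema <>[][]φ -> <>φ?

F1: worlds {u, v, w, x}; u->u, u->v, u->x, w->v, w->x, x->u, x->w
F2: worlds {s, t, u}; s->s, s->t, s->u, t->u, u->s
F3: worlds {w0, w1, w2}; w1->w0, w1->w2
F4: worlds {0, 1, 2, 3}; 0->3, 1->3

Frame correspondent (Sahlqvist): forall x forall y (xRy -> exists w (y R^2 w & xRw)) — i.e. a generalized confluence (Geach) condition.
F1: fails — uRv but no t with vR²t and uRt.
F2: condition met.
F3: fails — w1Rw0 but no w with w0R²w and w1Rw.
F4: fails — 0R3 but no w with 3R²w and 0Rw.

F2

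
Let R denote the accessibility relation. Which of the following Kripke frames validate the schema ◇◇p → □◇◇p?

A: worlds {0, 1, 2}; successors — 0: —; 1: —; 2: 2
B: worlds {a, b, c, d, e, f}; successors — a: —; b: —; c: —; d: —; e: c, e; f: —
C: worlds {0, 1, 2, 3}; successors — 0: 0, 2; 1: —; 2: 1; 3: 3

This is the axiom for a generalized confluence (Geach) condition; its first-order frame correspondent is ∀x ∀y ∀z ((xR²y ∧ xRz) → ∃w (y = w ∧ zR²w)).
A: condition met.
B: fails — eR²c, eRc but no w with c=w and cR²w.
C: fails — 0R²0, 0R2 but no w with 0=w and 2R²w.

A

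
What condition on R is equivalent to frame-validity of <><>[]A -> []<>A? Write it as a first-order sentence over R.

forall x forall y forall z ((x R^2 y & xRz) -> exists w (yRw & zRw))

This is a Sahlqvist (Geach-type) schema ◇^2□^1A → □^1◇^1A.
Minimal-valuation argument: fix x; take any y with xR^2y and any z with xR^1z. Set V(A) to the set of worlds R-reachable from y in exactly 1 step. Then □^1A holds at y, so the antecedent holds at x; validity forces ◇^1A at z, giving a w with zR^1w and yR^1w.
First-order correspondent: forall x forall y forall z ((x R^2 y & xRz) -> exists w (yRw & zRw)).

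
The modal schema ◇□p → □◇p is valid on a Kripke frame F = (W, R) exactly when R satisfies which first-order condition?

Convergence

Suppose ◇□p→□◇p is valid. Take Rxy, Rxz and set V(p)={w : Ryw}. Then □p at y so ◇□p at x, so □◇p at x, so ◇p at z, giving w with Rzw and Ryw.
The converse is a direct semantic check.
So the correspondent is convergence.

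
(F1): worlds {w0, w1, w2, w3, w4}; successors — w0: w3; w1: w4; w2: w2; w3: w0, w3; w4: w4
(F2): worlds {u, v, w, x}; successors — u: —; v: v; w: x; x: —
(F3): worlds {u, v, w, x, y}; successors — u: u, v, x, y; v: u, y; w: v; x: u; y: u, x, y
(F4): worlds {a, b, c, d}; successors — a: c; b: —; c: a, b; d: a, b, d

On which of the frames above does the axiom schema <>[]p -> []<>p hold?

Frame correspondent (Sahlqvist): forall x forall y forall z (Rxy & Rxz -> exists w (Ryw & Rzw)) — i.e. convergence.
(F1): condition met.
(F2): fails — Rwx and Rwx but x and x have no common successor.
(F3): condition met.
(F4): fails — Rcb and Rcb but b and b have no common successor.

(F1), (F3)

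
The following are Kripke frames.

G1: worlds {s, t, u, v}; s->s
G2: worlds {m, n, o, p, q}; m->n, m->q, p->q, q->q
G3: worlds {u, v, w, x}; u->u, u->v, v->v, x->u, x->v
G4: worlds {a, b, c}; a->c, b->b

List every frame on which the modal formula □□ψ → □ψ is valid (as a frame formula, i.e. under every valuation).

This is the axiom for density; its first-order frame correspondent is ∀x ∀y (Rxy → ∃z (Rxz ∧ Rzy)).
G1: condition met.
G2: fails — Rmn but no z with Rmz and Rzn.
G3: condition met.
G4: fails — Rac but no z with Raz and Rzc.

G1, G3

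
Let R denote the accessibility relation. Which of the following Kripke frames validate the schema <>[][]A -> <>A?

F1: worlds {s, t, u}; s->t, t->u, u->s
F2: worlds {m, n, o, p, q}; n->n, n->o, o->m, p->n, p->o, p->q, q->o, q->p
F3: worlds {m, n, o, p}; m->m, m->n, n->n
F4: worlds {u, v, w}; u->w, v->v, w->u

The schema corresponds to a generalized confluence (Geach) condition: forall x forall y (xRy -> exists w (y R^2 w & xRw)).
F1: fails — sRt but no w with tR²w and sRw.
F2: fails — nRo but no w with oR²w and nRw.
F3: satisfies the condition.
F4: satisfies the condition.

F3, F4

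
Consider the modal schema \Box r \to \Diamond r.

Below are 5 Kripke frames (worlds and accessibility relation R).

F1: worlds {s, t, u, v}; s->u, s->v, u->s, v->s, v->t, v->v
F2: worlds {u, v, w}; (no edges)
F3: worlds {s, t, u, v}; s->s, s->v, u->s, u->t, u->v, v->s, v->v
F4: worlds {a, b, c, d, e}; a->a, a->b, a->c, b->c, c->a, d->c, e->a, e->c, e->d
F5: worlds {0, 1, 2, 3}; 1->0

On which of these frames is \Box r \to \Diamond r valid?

F4

This is the axiom for seriality; its first-order frame correspondent is \forall x \exists y Rxy.
F1: fails — world t has no successor.
F2: fails — world u has no successor.
F3: fails — world t has no successor.
F4: ✓.
F5: fails — world 0 has no successor.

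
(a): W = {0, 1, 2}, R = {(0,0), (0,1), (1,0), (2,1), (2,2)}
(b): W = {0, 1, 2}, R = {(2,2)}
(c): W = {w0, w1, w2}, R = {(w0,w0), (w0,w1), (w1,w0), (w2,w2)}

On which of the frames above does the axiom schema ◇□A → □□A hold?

(b)

This is the axiom for a generalized confluence (Geach) condition; its first-order frame correspondent is ∀x ∀y ∀z ((xRy ∧ xR²z) → ∃w (yRw ∧ z = w)).
(a): fails — 0R1, 0R²1 but no w with 1Rw and 1=w.
(b): satisfies the condition.
(c): fails — w0Rw1, w0R²w1 but no w with w1Rw and w1=w.
Valid on: (b).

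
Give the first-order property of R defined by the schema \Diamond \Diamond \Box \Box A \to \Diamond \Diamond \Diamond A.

\forall x \forall y (x R^2 y \to \exists w (y R^2 w \wedge x R^3 w))

This is a Sahlqvist (Geach-type) schema ◇^2□^2A → □^0◇^3A.
Minimal-valuation argument: fix x; take any y with xR^2y and any z with xR^0z. Set V(A) to the set of worlds R-reachable from y in exactly 2 steps. Then □^2A holds at y, so the antecedent holds at x; validity forces ◇^3A at z, giving a w with zR^3w and yR^2w.
First-order correspondent: \forall x \forall y (x R^2 y \to \exists w (y R^2 w \wedge x R^3 w)).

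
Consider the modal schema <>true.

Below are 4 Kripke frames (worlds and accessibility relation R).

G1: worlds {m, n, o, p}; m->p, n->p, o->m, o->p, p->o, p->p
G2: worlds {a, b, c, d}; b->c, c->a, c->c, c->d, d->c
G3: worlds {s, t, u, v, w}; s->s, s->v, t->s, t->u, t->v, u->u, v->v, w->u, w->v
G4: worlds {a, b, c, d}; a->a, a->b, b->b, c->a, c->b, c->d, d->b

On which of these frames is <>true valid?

G1, G3, G4

This is the axiom for seriality; its first-order frame correspondent is forall x exists y Rxy.
G1: holds.
G2: fails — world a has no successor.
G3: holds.
G4: holds.
Valid on: G1, G3, G4.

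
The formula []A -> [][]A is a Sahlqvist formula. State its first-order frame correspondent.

Transitivity

This is the 4 axiom.
It corresponds to transitivity: forall x forall y forall z (Rxy & Ryz -> Rxz).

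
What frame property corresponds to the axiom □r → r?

reflexivity: ∀x Rxx

Suppose □r→r is valid. At any x set V(r)={w : Rxw}. Then □r holds at x, so r holds at x, i.e. Rxx.
The converse is a direct semantic check.
So the correspondent is reflexivity.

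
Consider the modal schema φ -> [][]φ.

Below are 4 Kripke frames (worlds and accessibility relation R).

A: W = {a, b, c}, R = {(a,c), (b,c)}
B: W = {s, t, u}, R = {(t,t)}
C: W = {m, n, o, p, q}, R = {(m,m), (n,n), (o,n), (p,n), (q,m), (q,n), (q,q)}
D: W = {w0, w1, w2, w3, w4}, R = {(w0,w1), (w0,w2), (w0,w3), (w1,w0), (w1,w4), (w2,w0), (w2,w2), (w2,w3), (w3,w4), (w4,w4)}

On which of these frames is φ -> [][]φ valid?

A, B

The schema corresponds to a generalized confluence (Geach) condition: forall x forall z (x R^2 z -> exists w (x = w & z = w)).
A: ✓.
B: ✓.
C: fails — oR²n but o ≠ n.
D: fails — w0R²w2 but w0 ≠ w2.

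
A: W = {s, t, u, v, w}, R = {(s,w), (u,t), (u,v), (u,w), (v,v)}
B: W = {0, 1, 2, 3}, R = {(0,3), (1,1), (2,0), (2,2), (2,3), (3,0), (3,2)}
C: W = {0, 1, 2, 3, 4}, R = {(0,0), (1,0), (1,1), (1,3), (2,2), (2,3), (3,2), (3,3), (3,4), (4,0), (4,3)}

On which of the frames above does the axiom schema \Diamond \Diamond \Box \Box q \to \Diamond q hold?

A

This is the axiom for a generalized confluence (Geach) condition; its first-order frame correspondent is \forall x \forall y (x R^2 y \to \exists w (y R^2 w \wedge xRw)).
A: condition met.
B: fails — 0R²0 but no w with 0R²w and 0Rw.
C: fails — 3R²0 but no w with 0R²w and 3Rw.
Valid on: A.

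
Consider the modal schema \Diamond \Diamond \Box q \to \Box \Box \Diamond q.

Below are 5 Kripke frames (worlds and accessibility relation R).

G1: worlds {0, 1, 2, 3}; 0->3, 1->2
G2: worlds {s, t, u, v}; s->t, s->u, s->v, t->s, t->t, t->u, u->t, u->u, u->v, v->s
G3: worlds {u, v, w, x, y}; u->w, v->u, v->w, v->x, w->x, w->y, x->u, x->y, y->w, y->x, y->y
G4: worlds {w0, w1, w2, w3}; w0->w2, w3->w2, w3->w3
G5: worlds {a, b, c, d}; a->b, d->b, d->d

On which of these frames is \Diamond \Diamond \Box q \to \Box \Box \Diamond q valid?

G1

The schema corresponds to a generalized confluence (Geach) condition: \forall x \forall y \forall z ((x R^2 y \wedge x R^2 z) \to \exists w (yRw \wedge zRw)).
G1: holds.
G2: fails — sR²s, sR²v but no w with sRw and vRw.
G3: fails — vR²u, vR²w but no t with uRt and wRt.
G4: fails — w3R²w2, w3R²w2 but no w with w2Rw and w2Rw.
G5: fails — dR²b, dR²b but no w with bRw and bRw.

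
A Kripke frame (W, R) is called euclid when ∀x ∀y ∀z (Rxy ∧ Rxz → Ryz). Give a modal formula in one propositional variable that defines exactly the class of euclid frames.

The condition is the Euclidean property. The 5 schema ◇q → □◇q defines it.
Suppose ◇q→□◇q is valid. Take Rxy, Rxz and set V(q)={y}. Then ◇q at x, so □◇q at x, so ◇q at z, so some w with Rzw has q; w=y, i.e. Rzy. By symmetry of the argument, Ryz.

◇q → □◇q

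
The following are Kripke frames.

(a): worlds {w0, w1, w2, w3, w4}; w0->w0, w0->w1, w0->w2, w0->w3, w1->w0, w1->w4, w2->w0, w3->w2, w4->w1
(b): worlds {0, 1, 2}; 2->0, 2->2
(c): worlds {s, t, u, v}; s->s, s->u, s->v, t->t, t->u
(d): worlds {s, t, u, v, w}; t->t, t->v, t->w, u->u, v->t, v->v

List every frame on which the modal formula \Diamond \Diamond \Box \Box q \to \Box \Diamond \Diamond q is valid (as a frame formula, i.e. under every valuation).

(a)

This is the axiom for a generalized confluence (Geach) condition; its first-order frame correspondent is \forall x \forall y \forall z ((x R^2 y \wedge xRz) \to \exists w (y R^2 w \wedge z R^2 w)).
(a): satisfies the condition.
(b): fails — 2R²0, 2R0 but no w with 0R²w and 0R²w.
(c): fails — sR²s, sRu but no w with sR²w and uR²w.
(d): fails — tR²t, tRw but no w* with tR²w* and wR²w*.
Valid on: (a).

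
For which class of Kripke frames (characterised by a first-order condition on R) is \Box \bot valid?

□⊥ is valid iff no world has any successor (otherwise □⊥ fails at any world with one).

Emptiness of R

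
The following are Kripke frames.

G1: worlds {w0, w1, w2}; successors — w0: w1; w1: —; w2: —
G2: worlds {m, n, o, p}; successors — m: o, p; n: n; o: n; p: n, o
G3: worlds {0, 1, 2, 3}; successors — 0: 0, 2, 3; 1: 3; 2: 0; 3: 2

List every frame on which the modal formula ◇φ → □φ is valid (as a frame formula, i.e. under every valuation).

G1

Frame correspondent (Sahlqvist): ∀x ∀y ∀z (Rxy ∧ Rxz → y = z) — i.e. partial functionality.
G1: holds.
G2: fails — m sees both o and p.
G3: fails — 0 sees both 0 and 2.
Valid on: G1.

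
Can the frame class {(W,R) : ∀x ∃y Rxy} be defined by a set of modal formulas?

Yes: it is seriality, defined by the D schema □p → ◇p.

Definable; □p → ◇p defines it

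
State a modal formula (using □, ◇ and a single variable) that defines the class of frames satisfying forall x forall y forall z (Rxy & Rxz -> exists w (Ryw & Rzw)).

A defining formula is ◇□s → □◇s (the .2 axiom).
Suppose ◇□s→□◇s is valid. Take Rxy, Rxz and set V(s)={w : Ryw}. Then □s at y so ◇□s at x, so □◇s at x, so ◇s at z, giving w with Rzw and Ryw.

◇□s → □◇s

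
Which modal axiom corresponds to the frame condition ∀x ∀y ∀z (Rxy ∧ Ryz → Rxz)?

A defining formula is □p → □□p (the 4 axiom).
Suppose □p→□□p is valid. Take Rxy, Ryz and set V(p)={w : Rxw}. Then □p at x, so □□p at x, so □p at y, so p at z, i.e. Rxz.

□p → □□p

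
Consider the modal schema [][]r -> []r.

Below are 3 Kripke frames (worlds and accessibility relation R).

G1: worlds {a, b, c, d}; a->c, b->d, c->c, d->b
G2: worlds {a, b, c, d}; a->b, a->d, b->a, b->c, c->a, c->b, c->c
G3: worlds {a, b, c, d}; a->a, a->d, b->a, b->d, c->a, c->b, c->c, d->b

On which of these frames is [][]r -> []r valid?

Frame correspondent (Sahlqvist): forall x forall y (Rxy -> exists z (Rxz & Rzy)) — i.e. density.
G1: fails — Rdb but no z with Rdz and Rzb.
G2: fails — Rab but no z with Raz and Rzb.
G3: fails — Rdb but no z with Rdz and Rzb.
Valid on no frame.

none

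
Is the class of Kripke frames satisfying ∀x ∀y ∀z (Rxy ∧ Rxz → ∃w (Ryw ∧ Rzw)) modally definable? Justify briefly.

Yes: it is convergence, defined by the .2 schema ◇□q → □◇q.
Suppose ◇□q→□◇q is valid. Take Rxy, Rxz and set V(q)={w : Ryw}. Then □q at y so ◇□q at x, so □◇q at x, so ◇q at z, giving w with Rzw and Ryw.

Yes, by ◇□q → □◇q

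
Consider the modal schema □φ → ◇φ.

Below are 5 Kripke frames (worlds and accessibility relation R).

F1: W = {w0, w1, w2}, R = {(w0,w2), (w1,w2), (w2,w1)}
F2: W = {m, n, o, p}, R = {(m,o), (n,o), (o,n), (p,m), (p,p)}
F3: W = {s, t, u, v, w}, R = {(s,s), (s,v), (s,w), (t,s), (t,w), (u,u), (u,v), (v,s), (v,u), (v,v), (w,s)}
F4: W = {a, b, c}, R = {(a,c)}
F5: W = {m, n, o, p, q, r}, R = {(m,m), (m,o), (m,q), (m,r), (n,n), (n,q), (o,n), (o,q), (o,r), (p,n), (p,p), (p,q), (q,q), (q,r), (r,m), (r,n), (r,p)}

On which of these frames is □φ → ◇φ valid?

Frame correspondent (Sahlqvist): ∀x ∃y Rxy — i.e. seriality.
F1: ✓.
F2: ✓.
F3: ✓.
F4: fails — world b has no successor.
F5: ✓.
Valid on: F1, F2, F3, F5.

F1, F2, F3, F5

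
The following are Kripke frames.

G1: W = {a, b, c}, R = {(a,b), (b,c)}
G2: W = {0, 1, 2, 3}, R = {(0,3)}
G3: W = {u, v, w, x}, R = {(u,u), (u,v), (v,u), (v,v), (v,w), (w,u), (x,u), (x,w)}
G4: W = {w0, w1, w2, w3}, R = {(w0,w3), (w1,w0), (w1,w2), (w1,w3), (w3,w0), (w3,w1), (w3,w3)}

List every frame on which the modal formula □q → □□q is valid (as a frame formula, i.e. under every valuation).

Frame correspondent (Sahlqvist): ∀x ∀y ∀z (Rxy ∧ Ryz → Rxz) — i.e. transitivity.
G1: fails — Rab and Rbc but not Rac.
G2: ✓.
G3: fails — Ruv and Rvw but not Ruw.
G4: fails — Rw3w1 and Rw1w2 but not Rw3w2.
Valid on: G2.

G2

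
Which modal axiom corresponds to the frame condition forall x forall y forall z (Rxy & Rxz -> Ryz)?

A defining formula is ◇p → □◇p (the 5 axiom).

◇p → □◇p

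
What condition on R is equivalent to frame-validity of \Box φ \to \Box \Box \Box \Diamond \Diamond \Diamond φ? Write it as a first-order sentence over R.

\forall x \forall z (x R^3 z \to \exists w (xRw \wedge z R^3 w))

This is a Sahlqvist (Geach-type) schema ◇^0□^1φ → □^3◇^3φ.
Minimal-valuation argument: fix x; take any y with xR^0y and any z with xR^3z. Set V(φ) to the set of worlds R-reachable from y in exactly 1 step. Then □^1φ holds at y, so the antecedent holds at x; validity forces ◇^3φ at z, giving a w with zR^3w and yR^1w.
First-order correspondent: \forall x \forall z (x R^3 z \to \exists w (xRw \wedge z R^3 w)).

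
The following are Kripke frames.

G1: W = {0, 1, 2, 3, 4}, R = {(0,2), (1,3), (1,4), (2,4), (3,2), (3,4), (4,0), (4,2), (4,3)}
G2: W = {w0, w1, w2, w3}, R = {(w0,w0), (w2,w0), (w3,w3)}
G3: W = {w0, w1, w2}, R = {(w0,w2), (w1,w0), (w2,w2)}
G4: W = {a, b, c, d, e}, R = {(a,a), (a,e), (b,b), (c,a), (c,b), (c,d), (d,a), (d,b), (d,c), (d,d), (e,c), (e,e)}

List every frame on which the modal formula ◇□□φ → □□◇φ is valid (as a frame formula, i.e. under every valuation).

G2, G3

This is the axiom for a generalized confluence (Geach) condition; its first-order frame correspondent is ∀x ∀y ∀z ((xRy ∧ xR²z) → ∃w (yR²w ∧ zRw)).
G1: fails — 3R2, 3R²2 but no w with 2R²w and 2Rw.
G2: ✓.
G3: ✓.
G4: fails — cRa, cR²b but no w with aR²w and bRw.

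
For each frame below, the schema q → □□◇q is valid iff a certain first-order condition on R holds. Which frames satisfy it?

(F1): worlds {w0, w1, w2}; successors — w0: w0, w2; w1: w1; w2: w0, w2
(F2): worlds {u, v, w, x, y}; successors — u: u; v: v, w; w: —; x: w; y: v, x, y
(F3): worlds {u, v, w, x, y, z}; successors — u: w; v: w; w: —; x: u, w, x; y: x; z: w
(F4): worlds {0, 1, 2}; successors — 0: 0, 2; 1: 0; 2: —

(F1)

Frame correspondent (Sahlqvist): ∀x ∀z (xR²z → ∃w (x = w ∧ zRw)) — i.e. a generalized confluence (Geach) condition.
(F1): holds.
(F2): fails — vR²w but no t with v=t and wRt.
(F3): fails — xR²u but no t with x=t and uRt.
(F4): fails — 0R²2 but no w with 0=w and 2Rw.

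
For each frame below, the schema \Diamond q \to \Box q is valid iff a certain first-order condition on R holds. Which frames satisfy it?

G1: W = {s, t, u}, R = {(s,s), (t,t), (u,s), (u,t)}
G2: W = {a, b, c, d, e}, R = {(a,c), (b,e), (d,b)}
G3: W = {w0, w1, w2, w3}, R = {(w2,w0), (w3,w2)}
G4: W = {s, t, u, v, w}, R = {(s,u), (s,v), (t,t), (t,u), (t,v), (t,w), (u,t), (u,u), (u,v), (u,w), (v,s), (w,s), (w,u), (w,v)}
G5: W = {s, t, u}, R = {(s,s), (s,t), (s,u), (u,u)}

G2, G3

Frame correspondent (Sahlqvist): \forall x \forall y \forall z (Rxy \wedge Rxz \to y = z) — i.e. partial functionality.
G1: fails — u sees both s and t.
G2: holds.
G3: holds.
G4: fails — s sees both u and v.
G5: fails — s sees both s and t.
Valid on: G2, G3.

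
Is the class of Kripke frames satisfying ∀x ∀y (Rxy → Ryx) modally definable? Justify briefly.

Yes, by r → □◇r

Yes: it is symmetry, defined by the B schema r → □◇r.
Suppose r→□◇r is valid. Take Rxy and set V(r)={x}. Then r at x, so □◇r at x, so ◇r at y, so some z with Ryz has r; z=x, i.e. Ryx.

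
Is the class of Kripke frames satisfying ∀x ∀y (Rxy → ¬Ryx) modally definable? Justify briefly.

Any modally definable frame class is closed under surjective bounded morphisms.
The 5-cycle (worlds 0,1,2,3,4 with 0→1→2→3→4→0) is asymmetric. Mapping every world to a single reflexive point • is a surjective bounded morphism, and the reflexive point is not asymmetric (R•• but asymmetry requires ¬R••).
So the class is not modally definable.

Not definable by any modal formula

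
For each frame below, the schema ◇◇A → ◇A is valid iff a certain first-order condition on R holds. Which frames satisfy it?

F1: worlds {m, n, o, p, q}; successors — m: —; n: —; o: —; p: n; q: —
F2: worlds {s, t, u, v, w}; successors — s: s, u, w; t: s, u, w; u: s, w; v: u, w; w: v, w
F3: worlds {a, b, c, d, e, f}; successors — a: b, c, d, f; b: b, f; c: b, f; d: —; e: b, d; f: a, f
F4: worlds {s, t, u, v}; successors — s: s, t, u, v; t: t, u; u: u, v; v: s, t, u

F1

Frame correspondent (Sahlqvist): ∀x ∀y ∀z (Rxy ∧ Ryz → Rxz) — i.e. transitivity.
F1: condition met.
F2: fails — Ruw and Rwv but not Ruv.
F3: fails — Reb and Rbf but not Ref.
F4: fails — Ruv and Rvt but not Rut.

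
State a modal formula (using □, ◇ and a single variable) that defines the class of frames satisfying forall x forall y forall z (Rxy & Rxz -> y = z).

The condition is partial functionality. The CD schema ◇ψ → □ψ defines it.
Suppose ◇ψ→□ψ is valid. Take Rxy, Rxz and set V(ψ)={y}. Then ◇ψ at x, so □ψ at x, so ψ at z, i.e. z=y.

◇ψ → □ψ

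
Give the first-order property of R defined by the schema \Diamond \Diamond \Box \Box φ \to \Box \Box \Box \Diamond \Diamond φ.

This is a Sahlqvist (Geach-type) schema ◇^2□^2φ → □^3◇^2φ.
First-order correspondent: \forall x \forall y \forall z ((x R^2 y \wedge x R^3 z) \to \exists w (y R^2 w \wedge z R^2 w)).

\forall x \forall y \forall z ((x R^2 y \wedge x R^3 z) \to \exists w (y R^2 w \wedge z R^2 w))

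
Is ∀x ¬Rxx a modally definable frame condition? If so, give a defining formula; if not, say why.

No

Modal frame validity is preserved under surjective bounded morphisms.
The 5-cycle (worlds w0,w1,w2,w3,w4 with w0→w1→w2→w3→w4→w0) is irreflexive, and the map sending every world to a single reflexive point • is a surjective bounded morphism (forth: every edge maps to (•,•); back: every world has a successor). So any modal formula valid on the 5-cycle is also valid on the reflexive point, which is not irreflexive.
So the class is not modally definable.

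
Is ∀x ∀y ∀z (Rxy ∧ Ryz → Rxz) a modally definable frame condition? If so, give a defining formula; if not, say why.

Definable; □q → □□q defines it

This is a Sahlqvist condition; the 4 axiom □q → □□q defines it.
Suppose □q→□□q is valid. Take Rxy, Ryz and set V(q)={w : Rxw}. Then □q at x, so □□q at x, so □q at y, so q at z, i.e. Rxz.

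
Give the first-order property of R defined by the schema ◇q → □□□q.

∀x ∀y ∀z ((xRy ∧ xR³z) → ∃w (y = w ∧ z = w))

This is a Sahlqvist (Geach-type) schema ◇^1□^0q → □^3◇^0q.
Minimal-valuation argument: fix x; take any y with xR^1y and any z with xR^3z. Set V(q) to the set of worlds R-reachable from y in exactly 0 steps. Then □^0q holds at y, so the antecedent holds at x; validity forces ◇^0q at z, giving a w with zR^0w and yR^0w.
First-order correspondent: ∀x ∀y ∀z ((xRy ∧ xR³z) → ∃w (y = w ∧ z = w)).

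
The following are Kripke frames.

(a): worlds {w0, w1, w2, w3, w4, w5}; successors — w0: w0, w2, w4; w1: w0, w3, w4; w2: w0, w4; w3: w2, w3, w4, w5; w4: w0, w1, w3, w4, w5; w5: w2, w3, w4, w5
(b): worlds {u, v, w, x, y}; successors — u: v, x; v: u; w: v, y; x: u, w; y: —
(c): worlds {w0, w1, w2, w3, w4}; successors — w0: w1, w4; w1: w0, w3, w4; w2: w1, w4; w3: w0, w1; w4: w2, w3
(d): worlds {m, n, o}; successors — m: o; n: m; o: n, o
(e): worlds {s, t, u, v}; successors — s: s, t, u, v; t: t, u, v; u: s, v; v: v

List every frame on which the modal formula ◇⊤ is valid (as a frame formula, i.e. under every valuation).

This is the axiom for seriality; its first-order frame correspondent is ∀x ∃y Rxy.
(a): ✓.
(b): fails — world y has no successor.
(c): ✓.
(d): ✓.
(e): ✓.

(a), (c), (d), (e)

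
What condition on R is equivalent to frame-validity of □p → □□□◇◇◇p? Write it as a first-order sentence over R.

This is a Sahlqvist (Geach-type) schema ◇^0□^1p → □^3◇^3p.
Minimal-valuation argument: fix x; take any y with xR^0y and any z with xR^3z. Set V(p) to the set of worlds R-reachable from y in exactly 1 step. Then □^1p holds at y, so the antecedent holds at x; validity forces ◇^3p at z, giving a w with zR^3w and yR^1w.
First-order correspondent: ∀x ∀z (xR³z → ∃w (xRw ∧ zR³w)).

∀x ∀z (xR³z → ∃w (xRw ∧ zR³w))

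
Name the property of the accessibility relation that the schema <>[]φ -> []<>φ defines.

Suppose ◇□φ→□◇φ is valid. Take Rxy, Rxz and set V(φ)={w : Ryw}. Then □φ at y so ◇□φ at x, so □◇φ at x, so ◇φ at z, giving w with Rzw and Ryw.
Conversely, on a frame with convergence the schema holds at every world under every valuation.
Frame condition: forall x forall y forall z (Rxy & Rxz -> exists w (Ryw & Rzw)).

convergence: forall x forall y forall z (Rxy & Rxz -> exists w (Ryw & Rzw))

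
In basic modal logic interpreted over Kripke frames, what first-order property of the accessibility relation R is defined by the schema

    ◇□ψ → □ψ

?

the Euclidean property: ∀x ∀y ∀z (Rxy ∧ Rxz → Ryz)

This is frame-equivalent to ◇ψ → □◇ψ (substitute ¬ψ for ψ and contrapose).
Suppose ◇ψ→□◇ψ is valid. Take Rxy, Rxz and set V(ψ)={y}. Then ◇ψ at x, so □◇ψ at x, so ◇ψ at z, so some w with Rzw has ψ; w=y, i.e. Rzy. By symmetry of the argument, Ryz.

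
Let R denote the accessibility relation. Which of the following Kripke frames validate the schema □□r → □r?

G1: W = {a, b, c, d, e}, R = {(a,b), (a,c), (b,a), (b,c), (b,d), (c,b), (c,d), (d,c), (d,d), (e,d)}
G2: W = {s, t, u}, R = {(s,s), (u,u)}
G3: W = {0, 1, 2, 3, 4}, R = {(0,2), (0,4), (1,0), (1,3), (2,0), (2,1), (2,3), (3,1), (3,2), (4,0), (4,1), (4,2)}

G2

The schema corresponds to density: ∀x ∀y (Rxy → ∃z (Rxz ∧ Rzy)).
G1: fails — Rba but no z with Rbz and Rza.
G2: ✓.
G3: fails — R10 but no z with R1z and Rz0.
Valid on: G2.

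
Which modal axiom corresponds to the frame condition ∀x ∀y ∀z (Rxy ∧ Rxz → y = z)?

This is partial functionality; the standard corresponding axiom is CD: ◇s → □s.
Suppose ◇s→□s is valid. Take Rxy, Rxz and set V(s)={y}. Then ◇s at x, so □s at x, so s at z, i.e. z=y.

◇s → □s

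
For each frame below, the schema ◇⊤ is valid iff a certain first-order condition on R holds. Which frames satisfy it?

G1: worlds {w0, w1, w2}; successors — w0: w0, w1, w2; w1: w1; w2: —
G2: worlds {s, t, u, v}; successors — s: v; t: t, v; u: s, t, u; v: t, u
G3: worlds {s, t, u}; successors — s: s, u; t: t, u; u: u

This is the axiom for seriality; its first-order frame correspondent is ∀x ∃y Rxy.
G1: fails — world w2 has no successor.
G2: holds.
G3: holds.
Valid on: G2, G3.

G2, G3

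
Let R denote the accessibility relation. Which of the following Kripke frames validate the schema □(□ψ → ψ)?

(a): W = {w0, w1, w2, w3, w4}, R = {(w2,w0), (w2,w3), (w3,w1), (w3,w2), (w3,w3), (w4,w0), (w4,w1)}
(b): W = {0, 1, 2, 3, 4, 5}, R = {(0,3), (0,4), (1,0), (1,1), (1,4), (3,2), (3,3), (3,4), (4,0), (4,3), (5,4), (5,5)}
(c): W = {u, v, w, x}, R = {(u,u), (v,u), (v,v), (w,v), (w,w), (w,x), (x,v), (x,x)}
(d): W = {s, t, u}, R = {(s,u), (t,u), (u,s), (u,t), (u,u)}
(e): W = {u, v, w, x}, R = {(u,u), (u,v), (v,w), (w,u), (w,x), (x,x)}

Frame correspondent (Sahlqvist): ∀x ∀y (Rxy → Ryy) — i.e. shift-reflexivity.
(a): fails — Rw3w1 but not Rw1w1.
(b): fails — R10 but not R00.
(c): holds.
(d): fails — Rut but not Rtt.
(e): fails — Ruv but not Rvv.

(c)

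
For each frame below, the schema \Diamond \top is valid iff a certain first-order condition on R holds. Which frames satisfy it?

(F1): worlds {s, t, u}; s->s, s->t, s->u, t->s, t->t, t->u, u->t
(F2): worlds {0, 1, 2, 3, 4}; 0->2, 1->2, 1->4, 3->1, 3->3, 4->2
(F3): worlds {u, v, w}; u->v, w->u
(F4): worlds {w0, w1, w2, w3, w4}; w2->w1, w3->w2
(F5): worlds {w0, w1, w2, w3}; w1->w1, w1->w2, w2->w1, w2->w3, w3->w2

(F1)

This is the axiom for seriality; its first-order frame correspondent is \forall x \exists y Rxy.
(F1): holds.
(F2): fails — world 2 has no successor.
(F3): fails — world v has no successor.
(F4): fails — world w0 has no successor.
(F5): fails — world w0 has no successor.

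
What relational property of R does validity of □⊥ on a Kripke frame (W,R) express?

emptiness of R

□⊥ is valid iff no world has any successor (otherwise □⊥ fails at any world with one).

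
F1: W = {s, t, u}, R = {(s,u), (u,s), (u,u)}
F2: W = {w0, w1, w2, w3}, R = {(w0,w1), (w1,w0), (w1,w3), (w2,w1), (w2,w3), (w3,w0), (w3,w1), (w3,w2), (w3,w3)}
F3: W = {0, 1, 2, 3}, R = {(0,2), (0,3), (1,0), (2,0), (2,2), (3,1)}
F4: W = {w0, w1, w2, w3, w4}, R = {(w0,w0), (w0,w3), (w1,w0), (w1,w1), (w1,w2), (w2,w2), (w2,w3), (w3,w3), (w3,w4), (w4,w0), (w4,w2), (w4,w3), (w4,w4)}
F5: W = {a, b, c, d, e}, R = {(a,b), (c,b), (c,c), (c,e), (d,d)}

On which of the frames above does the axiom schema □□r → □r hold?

This is the axiom for density; its first-order frame correspondent is ∀x ∀y (Rxy → ∃z (Rxz ∧ Rzy)).
F1: condition met.
F2: fails — Rw0w1 but no z with Rw0z and Rzw1.
F3: fails — R10 but no z with R1z and Rz0.
F4: condition met.
F5: fails — Rab but no z with Raz and Rzb.

F1, F4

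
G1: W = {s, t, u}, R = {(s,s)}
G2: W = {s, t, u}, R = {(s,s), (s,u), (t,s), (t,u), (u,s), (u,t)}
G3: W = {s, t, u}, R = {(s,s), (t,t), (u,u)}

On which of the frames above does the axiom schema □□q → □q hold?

Frame correspondent (Sahlqvist): ∀x ∀y (Rxy → ∃z (Rxz ∧ Rzy)) — i.e. density.
G1: ✓.
G2: fails — Rut but no z with Ruz and Rzt.
G3: ✓.
Valid on: G1, G3.

G1, G3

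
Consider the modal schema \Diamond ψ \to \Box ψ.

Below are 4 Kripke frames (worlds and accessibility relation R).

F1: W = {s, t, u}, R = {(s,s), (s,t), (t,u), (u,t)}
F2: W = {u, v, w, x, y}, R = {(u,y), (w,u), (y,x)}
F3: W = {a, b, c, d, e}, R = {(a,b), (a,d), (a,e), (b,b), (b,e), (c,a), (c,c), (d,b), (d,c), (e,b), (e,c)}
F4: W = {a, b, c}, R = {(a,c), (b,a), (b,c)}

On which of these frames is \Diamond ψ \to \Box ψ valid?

Frame correspondent (Sahlqvist): \forall x \forall y \forall z (Rxy \wedge Rxz \to y = z) — i.e. partial functionality.
F1: fails — s sees both s and t.
F2: ✓.
F3: fails — a sees both b and d.
F4: fails — b sees both a and c.

F2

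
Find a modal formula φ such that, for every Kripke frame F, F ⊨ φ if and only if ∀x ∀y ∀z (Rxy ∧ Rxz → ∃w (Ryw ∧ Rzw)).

◇□q → □◇q

The condition is convergence. The .2 schema ◇□q → □◇q defines it.
Suppose ◇□q→□◇q is valid. Take Rxy, Rxz and set V(q)={w : Ryw}. Then □q at y so ◇□q at x, so □◇q at x, so ◇q at z, giving w with Rzw and Ryw.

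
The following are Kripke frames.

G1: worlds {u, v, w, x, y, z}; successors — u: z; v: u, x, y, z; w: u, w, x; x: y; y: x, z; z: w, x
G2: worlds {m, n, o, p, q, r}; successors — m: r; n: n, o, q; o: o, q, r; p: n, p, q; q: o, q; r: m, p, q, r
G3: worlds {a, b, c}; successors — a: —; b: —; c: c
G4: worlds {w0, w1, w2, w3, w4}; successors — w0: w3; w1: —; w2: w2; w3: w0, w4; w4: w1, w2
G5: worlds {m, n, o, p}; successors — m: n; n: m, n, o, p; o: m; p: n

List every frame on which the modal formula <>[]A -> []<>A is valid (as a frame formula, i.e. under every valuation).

G3

This is the axiom for convergence; its first-order frame correspondent is forall x forall y forall z (Rxy & Rxz -> exists w (Ryw & Rzw)).
G1: fails — Rvz and Rvu but z and u have no common successor.
G2: fails — Rrm and Rrp but m and p have no common successor.
G3: ✓.
G4: fails — Rw3w0 and Rw3w4 but w0 and w4 have no common successor.
G5: fails — Rno and Rnm but o and m have no common successor.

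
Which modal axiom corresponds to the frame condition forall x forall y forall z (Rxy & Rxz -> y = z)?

A defining formula is ◇s → □s (the CD axiom).

◇s → □s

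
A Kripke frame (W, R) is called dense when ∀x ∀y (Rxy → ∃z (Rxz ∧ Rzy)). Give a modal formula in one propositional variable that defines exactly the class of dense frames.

□□q → □q

A defining formula is □□q → □q (the C4 axiom).
Suppose □□q→□q is valid. Take Rxy and set V(q)={w : xR²w}. Then □□q at x, so □q at x, so q at y, i.e. ∃z(Rxz∧Rzy).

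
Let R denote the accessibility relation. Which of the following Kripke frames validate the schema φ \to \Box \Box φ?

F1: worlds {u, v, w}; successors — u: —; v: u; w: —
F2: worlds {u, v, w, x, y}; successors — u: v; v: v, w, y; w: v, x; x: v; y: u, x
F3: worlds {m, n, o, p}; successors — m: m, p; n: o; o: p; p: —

This is the axiom for a generalized confluence (Geach) condition; its first-order frame correspondent is \forall x \forall z (x R^2 z \to \exists w (x = w \wedge z = w)).
F1: condition met.
F2: fails — uR²v but u ≠ v.
F3: fails — mR²p but m ≠ p.
Valid on: F1.

F1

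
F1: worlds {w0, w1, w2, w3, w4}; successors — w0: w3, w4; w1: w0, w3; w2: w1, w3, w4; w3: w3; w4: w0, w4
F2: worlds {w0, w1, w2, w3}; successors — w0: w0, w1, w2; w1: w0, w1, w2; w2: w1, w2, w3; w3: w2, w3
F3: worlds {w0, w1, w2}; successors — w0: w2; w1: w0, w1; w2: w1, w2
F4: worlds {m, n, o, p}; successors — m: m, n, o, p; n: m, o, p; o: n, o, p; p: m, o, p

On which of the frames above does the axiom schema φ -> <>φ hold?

This is the axiom for reflexivity; its first-order frame correspondent is forall x Rxx.
F1: fails — world w0 does not see itself.
F2: satisfies the condition.
F3: fails — world w0 does not see itself.
F4: fails — world n does not see itself.

F2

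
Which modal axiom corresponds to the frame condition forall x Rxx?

□q → q

A defining formula is □q → q (the T axiom).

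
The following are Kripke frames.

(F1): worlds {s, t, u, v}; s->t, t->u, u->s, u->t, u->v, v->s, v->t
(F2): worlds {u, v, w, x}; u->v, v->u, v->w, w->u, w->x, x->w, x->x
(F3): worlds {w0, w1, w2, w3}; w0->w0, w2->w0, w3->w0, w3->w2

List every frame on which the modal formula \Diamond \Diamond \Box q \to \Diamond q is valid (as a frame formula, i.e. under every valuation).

Frame correspondent (Sahlqvist): \forall x \forall y (x R^2 y \to \exists w (yRw \wedge xRw)) — i.e. a generalized confluence (Geach) condition.
(F1): fails — tR²s but no w with sRw and tRw.
(F2): fails — uR²w but no t with wRt and uRt.
(F3): ✓.

(F3)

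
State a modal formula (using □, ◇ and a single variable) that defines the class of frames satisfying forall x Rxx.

A defining formula is □s → s (the T axiom).
Suppose □s→s is valid. At any x set V(s)={w : Rxw}. Then □s holds at x, so s holds at x, i.e. Rxx.

□s → s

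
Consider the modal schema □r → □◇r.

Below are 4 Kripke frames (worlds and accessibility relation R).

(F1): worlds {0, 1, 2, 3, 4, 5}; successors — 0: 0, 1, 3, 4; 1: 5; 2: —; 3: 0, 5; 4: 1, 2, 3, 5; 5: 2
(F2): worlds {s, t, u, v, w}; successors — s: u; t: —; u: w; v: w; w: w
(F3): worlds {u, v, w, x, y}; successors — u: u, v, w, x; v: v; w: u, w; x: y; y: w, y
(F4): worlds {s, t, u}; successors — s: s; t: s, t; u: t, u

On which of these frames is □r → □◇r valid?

(F4)

Frame correspondent (Sahlqvist): ∀x ∀z (xRz → ∃w (xRw ∧ zRw)) — i.e. a generalized confluence (Geach) condition.
(F1): fails — 0R1 but no w with 0Rw and 1Rw.
(F2): fails — sRu but no w* with sRw* and uRw*.
(F3): fails — uRx but no t with uRt and xRt.
(F4): satisfies the condition.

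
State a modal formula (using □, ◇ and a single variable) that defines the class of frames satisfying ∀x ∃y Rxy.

□p → ◇p

A defining formula is □p → ◇p (the D axiom).
Suppose □p→◇p is valid. At any x set V(p)=W. Then □p at x, so ◇p at x, so x has a successor.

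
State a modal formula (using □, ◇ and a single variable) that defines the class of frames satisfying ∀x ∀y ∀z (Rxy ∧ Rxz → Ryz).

◇ψ → □◇ψ

This is the Euclidean property; the standard corresponding axiom is 5: ◇ψ → □◇ψ.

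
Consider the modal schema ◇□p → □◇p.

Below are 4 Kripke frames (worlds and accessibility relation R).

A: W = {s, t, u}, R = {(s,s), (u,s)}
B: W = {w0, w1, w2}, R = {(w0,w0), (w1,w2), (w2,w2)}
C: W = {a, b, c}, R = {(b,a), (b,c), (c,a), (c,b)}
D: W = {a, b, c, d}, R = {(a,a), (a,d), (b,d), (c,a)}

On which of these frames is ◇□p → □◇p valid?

A, B

This is the axiom for convergence; its first-order frame correspondent is ∀x ∀y ∀z (Rxy ∧ Rxz → ∃w (Ryw ∧ Rzw)).
A: satisfies the condition.
B: satisfies the condition.
C: fails — Rba and Rba but a and a have no common successor.
D: fails — Raa and Rad but a and d have no common successor.
Valid on: A, B.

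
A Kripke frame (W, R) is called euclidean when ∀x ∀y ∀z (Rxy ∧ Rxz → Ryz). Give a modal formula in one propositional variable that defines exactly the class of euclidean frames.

The condition is the Euclidean property. The 5 schema ◇r → □◇r defines it.
Suppose ◇r→□◇r is valid. Take Rxy, Rxz and set V(r)={y}. Then ◇r at x, so □◇r at x, so ◇r at z, so some w with Rzw has r; w=y, i.e. Rzy. By symmetry of the argument, Ryz.

◇r → □◇r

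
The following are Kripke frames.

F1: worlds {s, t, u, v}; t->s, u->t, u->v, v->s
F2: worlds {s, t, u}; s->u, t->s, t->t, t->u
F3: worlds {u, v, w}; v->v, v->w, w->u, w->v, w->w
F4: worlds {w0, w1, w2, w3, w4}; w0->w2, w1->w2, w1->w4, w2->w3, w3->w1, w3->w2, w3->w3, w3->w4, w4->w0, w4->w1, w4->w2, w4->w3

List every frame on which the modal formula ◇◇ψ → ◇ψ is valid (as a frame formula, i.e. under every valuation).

This is the axiom for transitivity; its first-order frame correspondent is ∀x ∀y ∀z (Rxy ∧ Ryz → Rxz).
F1: fails — Ruv and Rvs but not Rus.
F2: condition met.
F3: fails — Rvw and Rwu but not Rvu.
F4: fails — Rw1w2 and Rw2w3 but not Rw1w3.

F2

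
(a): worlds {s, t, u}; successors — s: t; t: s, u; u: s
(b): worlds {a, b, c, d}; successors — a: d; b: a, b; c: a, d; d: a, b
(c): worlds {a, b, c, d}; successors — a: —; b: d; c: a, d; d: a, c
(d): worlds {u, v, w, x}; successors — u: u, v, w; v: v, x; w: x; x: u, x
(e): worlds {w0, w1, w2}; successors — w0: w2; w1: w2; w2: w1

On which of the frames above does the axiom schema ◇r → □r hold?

This is the axiom for partial functionality; its first-order frame correspondent is ∀x ∀y ∀z (Rxy ∧ Rxz → y = z).
(a): fails — t sees both s and u.
(b): fails — b sees both a and b.
(c): fails — c sees both a and d.
(d): fails — u sees both u and v.
(e): satisfies the condition.

(e)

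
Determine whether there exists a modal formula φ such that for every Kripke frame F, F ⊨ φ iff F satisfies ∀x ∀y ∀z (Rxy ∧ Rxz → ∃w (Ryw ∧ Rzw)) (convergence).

Yes — defined by ◇□q → □◇q

This is a Sahlqvist condition; the .2 axiom ◇□q → □◇q defines it.
Suppose ◇□q→□◇q is valid. Take Rxy, Rxz and set V(q)={w : Ryw}. Then □q at y so ◇□q at x, so □◇q at x, so ◇q at z, giving w with Rzw and Ryw.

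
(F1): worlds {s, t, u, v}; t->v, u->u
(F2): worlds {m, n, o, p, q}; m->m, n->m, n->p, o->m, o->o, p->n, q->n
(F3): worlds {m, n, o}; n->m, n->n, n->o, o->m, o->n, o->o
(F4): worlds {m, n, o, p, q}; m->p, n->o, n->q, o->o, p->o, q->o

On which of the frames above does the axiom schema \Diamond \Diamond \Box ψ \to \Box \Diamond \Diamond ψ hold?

This is the axiom for a generalized confluence (Geach) condition; its first-order frame correspondent is \forall x \forall y \forall z ((x R^2 y \wedge xRz) \to \exists w (yRw \wedge z R^2 w)).
(F1): holds.
(F2): holds.
(F3): fails — nR²m, nRm but no w with mRw and mR²w.
(F4): holds.

(F1), (F2), (F4)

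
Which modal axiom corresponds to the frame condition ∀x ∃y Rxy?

The condition is seriality. The D schema □q → ◇q defines it.
Suppose □q→◇q is valid. At any x set V(q)=W. Then □q at x, so ◇q at x, so x has a successor.

□q → ◇q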